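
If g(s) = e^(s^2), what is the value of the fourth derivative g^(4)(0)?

The coefficient of s^4 in the expansion is 1/2, so g^(4)(0) = 4! * (1/2) = 12.

12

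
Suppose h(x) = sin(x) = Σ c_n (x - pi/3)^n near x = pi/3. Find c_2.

-sqrt(3)/4

Apply the Taylor formula c_k = f^(k)(a)/k!.
h(pi/3) = sqrt(3)/2
h′(pi/3) = 1/2
h′′(pi/3) = -sqrt(3)/2
So c_2 = h′′(pi/3)/2! = -sqrt(3)/4.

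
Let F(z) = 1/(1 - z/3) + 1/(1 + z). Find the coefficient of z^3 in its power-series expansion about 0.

Add the two expansions coefficient-wise.
F(0) = 2
F′(0) = -2/3
F′′(0) = 20/9
F′′′(0) = -52/9
The Taylor polynomial is Σ F^(k)(0)/k! · z^k.

-26/27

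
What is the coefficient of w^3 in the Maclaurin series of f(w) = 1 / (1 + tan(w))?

Use the geometric series for the reciprocal, then substitute.
[w^0] = 1;  [w^1] = -1;  [w^2] = 1;  [w^3] = -4/3.

-4/3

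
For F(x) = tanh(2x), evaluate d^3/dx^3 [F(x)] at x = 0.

-16

The coefficient of x^3 in the expansion is -8/3, so F′′′(0) = 3! * (-8/3) = -16.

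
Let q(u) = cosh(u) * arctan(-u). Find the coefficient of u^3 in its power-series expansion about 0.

-1/6

Expand each factor separately, then convolve coefficients.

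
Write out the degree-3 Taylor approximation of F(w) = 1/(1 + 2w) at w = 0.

-8*w^3 + 4*w^2 - 2*w + 1

F(0) = 1
F′(0) = -2
F′′(0) = 8
F′′′(0) = -48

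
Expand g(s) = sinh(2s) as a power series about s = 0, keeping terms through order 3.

[s^0] = 0;  [s^1] = 2;  [s^2] = 0;  [s^3] = 4/3.

4*s^3/3 + 2*s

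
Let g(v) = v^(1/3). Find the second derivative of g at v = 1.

-2/9

The coefficient of (v - 1)^2 in the expansion is -1/9, so g′′(1) = 2! * (-1/9) = -2/9.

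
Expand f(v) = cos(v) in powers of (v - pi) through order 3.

(v - pi)^2/2 - 1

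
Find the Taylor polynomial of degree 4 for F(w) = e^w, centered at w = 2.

(w - 2)^4*e^(2)/24 + (w - 2)^3*e^(2)/6 + (w - 2)^2*e^(2)/2 + (w - 2)*e^(2) + e^(2)

F(2) = e^(2)
F′(2) = e^(2)
F′′(2) = e^(2)
F′′′(2) = e^(2)
F^(4)(2) = e^(2)
The Taylor polynomial is Σ F^(k)(2)/k! · (w - 2)^k.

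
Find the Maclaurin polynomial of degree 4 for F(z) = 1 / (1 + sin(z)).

2*z^4/3 - 5*z^3/6 + z^2 - z + 1

Expand as Σ (-1)^k u^k with u equal to the inner function's series.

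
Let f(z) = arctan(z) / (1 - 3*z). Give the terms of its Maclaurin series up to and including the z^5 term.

Multiply the numerator's expansion by the denominator's geometric series.
f(0) = 0
f′(0) = 1
f′′(0) = 6
f′′′(0) = 52
f^(4)(0) = 624
f^(5)(0) = 9384
Then c_k = f^(k)(0)/k! gives each Taylor coefficient.

391*z^5/5 + 26*z^4 + 26*z^3/3 + 3*z^2 + z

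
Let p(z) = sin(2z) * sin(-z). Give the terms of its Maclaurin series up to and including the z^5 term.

5*z^4/3 - 2*z^2

Expand each factor separately, then convolve coefficients.
[z^0] = 0;  [z^1] = 0;  [z^2] = -2;  [z^3] = 0;  [z^4] = 5/3;  [z^5] = 0.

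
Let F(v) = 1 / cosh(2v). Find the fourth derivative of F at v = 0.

80

Divide the numerator series by the denominator series (power-series long division).
From the series, [v^4] F = 10/3; multiply by 4! = 24 to get 80.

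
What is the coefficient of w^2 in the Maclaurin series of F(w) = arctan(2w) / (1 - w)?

Use 1/(1 - r) = Σ r^k on the denominator, then take the Cauchy product.
F(0) = 0
F′(0) = 2
F′′(0) = 4
So c_2 = F′′(0)/2! = 2.

2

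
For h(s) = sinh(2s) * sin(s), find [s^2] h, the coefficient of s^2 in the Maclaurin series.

Expand each factor separately, then convolve coefficients.
h(0) = 0
h′(0) = 0
h′′(0) = 4
So c_2 = h′′(0)/2! = 2.

2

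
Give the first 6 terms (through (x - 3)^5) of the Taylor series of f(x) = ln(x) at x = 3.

(x - 3)^5/1215 - (x - 3)^4/324 + (x - 3)^3/81 - (x - 3)^2/18 + (x - 3)/3 + ln(3)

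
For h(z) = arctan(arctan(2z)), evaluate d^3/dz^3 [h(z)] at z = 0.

-32

Substitute the inner expansion into the outer series and collect powers.
The coefficient of z^3 in the expansion is -16/3, so h′′′(0) = 3! * (-16/3) = -32.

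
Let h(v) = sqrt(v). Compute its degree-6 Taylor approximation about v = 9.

-7*(v - 9)^6/60466176 + 7*(v - 9)^5/5038848 - 5*(v - 9)^4/279936 + (v - 9)^3/3888 - (v - 9)^2/216 + (v - 9)/6 + 3

[(v - 9)^0] = 3;  [(v - 9)^1] = 1/6;  [(v - 9)^2] = -1/216;  [(v - 9)^3] = 1/3888;  [(v - 9)^4] = -5/279936;  [(v - 9)^5] = 7/5038848;  [(v - 9)^6] = -7/60466176.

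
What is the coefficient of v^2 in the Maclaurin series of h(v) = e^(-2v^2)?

-2

Compute the successive derivatives at the expansion point and divide by k!.
[v^0] = 1;  [v^1] = 0;  [v^2] = -2.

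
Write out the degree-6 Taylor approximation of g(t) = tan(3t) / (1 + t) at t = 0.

-222*t^6/5 + 222*t^5/5 - 12*t^4 + 12*t^3 - 3*t^2 + 3*t

Write out both Maclaurin series and multiply, keeping only the needed powers.
g(0) = 0
g′(0) = 3
g′′(0) = -6
g′′′(0) = 72
g^(4)(0) = -288
g^(5)(0) = 5328
g^(6)(0) = -31968
Then c_k = g^(k)(0)/k! gives each Taylor coefficient.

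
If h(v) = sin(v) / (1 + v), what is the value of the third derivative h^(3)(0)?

5

Write out both Maclaurin series and multiply, keeping only the needed powers.
From the series, [v^3] h = 5/6; multiply by 3! = 6 to get 5.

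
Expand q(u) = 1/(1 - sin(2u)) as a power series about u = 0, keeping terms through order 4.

32*u^4/3 + 20*u^3/3 + 4*u^2 + 2*u + 1

Let u equal the inner series; expand the outer function in u and truncate.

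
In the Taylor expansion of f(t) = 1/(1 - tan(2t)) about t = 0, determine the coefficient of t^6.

7808/45

Compose series: expand the inner function first, then feed it into the outer expansion.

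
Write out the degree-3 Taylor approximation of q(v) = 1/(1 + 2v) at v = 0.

Use the known series and substitute for the argument.

-8*v^3 + 4*v^2 - 2*v + 1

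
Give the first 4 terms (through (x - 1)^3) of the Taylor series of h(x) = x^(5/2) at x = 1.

h(1) = 1
h′(1) = 5/2
h′′(1) = 15/4
h′′′(1) = 15/8

5*(x - 1)^3/16 + 15*(x - 1)^2/8 + 5*(x - 1)/2 + 1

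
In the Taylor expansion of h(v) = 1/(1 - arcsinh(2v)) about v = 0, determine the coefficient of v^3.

Substitute the inner expansion into the outer series and collect powers.
h(0) = 1
h′(0) = 2
h′′(0) = 8
h′′′(0) = 40

20/3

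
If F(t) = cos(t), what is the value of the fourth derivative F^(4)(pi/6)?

Compute the successive derivatives at the expansion point and divide by k!.
The coefficient of (t - pi/6)^4 in the expansion is sqrt(3)/48, so F^(4)(pi/6) = 4! * (sqrt(3)/48) = sqrt(3)/2.

sqrt(3)/2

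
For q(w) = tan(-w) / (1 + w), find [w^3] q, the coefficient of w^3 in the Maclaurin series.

-4/3

Write out both Maclaurin series and multiply, keeping only the needed powers.
q(0) = 0
q′(0) = -1
q′′(0) = 2
q′′′(0) = -8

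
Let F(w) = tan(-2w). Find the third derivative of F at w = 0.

-16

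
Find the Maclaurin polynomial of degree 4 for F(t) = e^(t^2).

t^4/2 + t^2 + 1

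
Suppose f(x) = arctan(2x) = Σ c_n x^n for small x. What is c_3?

f(0) = 0
f′(0) = 2
f′′(0) = 0
f′′′(0) = -16
Then c_k = f^(k)(0)/k! gives each Taylor coefficient.

-8/3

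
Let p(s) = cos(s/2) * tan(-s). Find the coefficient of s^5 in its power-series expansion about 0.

-181/1920

Expand each factor separately, then convolve coefficients.
p(0) = 0
p′(0) = -1
p′′(0) = 0
p′′′(0) = -5/4
p^(4)(0) = 0
p^(5)(0) = -181/16
So c_5 = p^(5)(0)/5! = -181/1920.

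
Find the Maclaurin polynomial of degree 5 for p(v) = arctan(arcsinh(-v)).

Let u equal the inner series; expand the outer function in u and truncate.
[v^0] = 0;  [v^1] = -1;  [v^2] = 0;  [v^3] = 1/2;  [v^4] = 0;  [v^5] = -53/120.

-53*v^5/120 + v^3/2 - v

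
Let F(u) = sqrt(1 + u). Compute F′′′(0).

Differentiate repeatedly and evaluate at the center.
The coefficient of u^3 in the expansion is 1/16, so F′′′(0) = 3! * (1/16) = 3/8.

3/8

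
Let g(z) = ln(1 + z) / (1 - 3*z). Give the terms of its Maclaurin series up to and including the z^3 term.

Use 1/(1 - r) = Σ r^k on the denominator, then take the Cauchy product.

47*z^3/6 + 5*z^2/2 + z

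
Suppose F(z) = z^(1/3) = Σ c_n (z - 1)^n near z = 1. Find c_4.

-10/243

[(z - 1)^0] = 1;  [(z - 1)^1] = 1/3;  [(z - 1)^2] = -1/9;  [(z - 1)^3] = 5/81;  [(z - 1)^4] = -10/243.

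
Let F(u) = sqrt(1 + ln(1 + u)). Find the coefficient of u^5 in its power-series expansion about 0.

Let u equal the inner series; expand the outer function in u and truncate.

1609/3840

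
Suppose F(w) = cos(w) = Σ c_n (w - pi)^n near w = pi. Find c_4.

F(pi) = -1
F′(pi) = 0
F′′(pi) = 1
F′′′(pi) = 0
F^(4)(pi) = -1
So c_4 = F^(4)(pi)/4! = -1/24.

-1/24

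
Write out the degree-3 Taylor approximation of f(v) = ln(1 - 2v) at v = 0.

-8*v^3/3 - 2*v^2 - 2*v

f(0) = 0
f′(0) = -2
f′′(0) = -4
f′′′(0) = -16
The Taylor polynomial is Σ f^(k)(0)/k! · v^k.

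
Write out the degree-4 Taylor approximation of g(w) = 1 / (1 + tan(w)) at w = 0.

Expand as Σ (-1)^k u^k with u equal to the inner function's series.
g(0) = 1
g′(0) = -1
g′′(0) = 2
g′′′(0) = -8
g^(4)(0) = 40
The Taylor polynomial is Σ g^(k)(0)/k! · w^k.

5*w^4/3 - 4*w^3/3 + w^2 - w + 1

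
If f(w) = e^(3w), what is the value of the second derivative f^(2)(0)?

9

Apply the Taylor formula c_k = f^(k)(a)/k!.
From the series, [w^2] f = 9/2; multiply by 2! = 2 to get 9.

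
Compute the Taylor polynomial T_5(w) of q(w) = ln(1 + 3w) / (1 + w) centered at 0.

Multiply the two series term by term and collect like powers.

1707*w^5/20 - 147*w^4/4 + 33*w^3/2 - 15*w^2/2 + 3*w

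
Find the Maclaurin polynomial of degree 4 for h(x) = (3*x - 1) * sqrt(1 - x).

-19*x^4/128 - 5*x^3/16 - 11*x^2/8 + 7*x/2 - 1

Multiply each power in the prefactor through the base expansion.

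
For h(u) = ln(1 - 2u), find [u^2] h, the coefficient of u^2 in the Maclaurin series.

c_2 = h′′(0)/2! = -2.

-2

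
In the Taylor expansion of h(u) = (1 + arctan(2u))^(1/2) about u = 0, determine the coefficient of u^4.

Compose series: expand the inner function first, then feed it into the outer expansion.
h(0) = 1
h′(0) = 1
h′′(0) = -1
h′′′(0) = -5
h^(4)(0) = 17

17/24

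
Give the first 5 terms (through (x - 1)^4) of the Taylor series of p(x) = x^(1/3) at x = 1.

-10*(x - 1)^4/243 + 5*(x - 1)^3/81 - (x - 1)^2/9 + (x - 1)/3 + 1

p(1) = 1
p′(1) = 1/3
p′′(1) = -2/9
p′′′(1) = 10/27
p^(4)(1) = -80/81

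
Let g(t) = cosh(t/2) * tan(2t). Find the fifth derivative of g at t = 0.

Take the Cauchy product of the two expansions.
From the series, [t^5] g = 4421/960; multiply by 5! = 120 to get 4421/8.

4421/8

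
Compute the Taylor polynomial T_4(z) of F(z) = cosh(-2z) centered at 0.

2*z^4/3 + 2*z^2 + 1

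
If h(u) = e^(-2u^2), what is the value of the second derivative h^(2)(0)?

-4

The coefficient of u^2 in the expansion is -2, so h′′(0) = 2! * (-2) = -4.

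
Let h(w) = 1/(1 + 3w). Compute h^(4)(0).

1944

The coefficient of w^4 in the expansion is 81, so h^(4)(0) = 4! * (81) = 1944.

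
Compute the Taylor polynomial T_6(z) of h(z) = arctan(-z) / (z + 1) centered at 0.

13*z^6/15 - 13*z^5/15 + 2*z^4/3 - 2*z^3/3 + z^2 - z

Multiply the numerator's expansion by the denominator's geometric series.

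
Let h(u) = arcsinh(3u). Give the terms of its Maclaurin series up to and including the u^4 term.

Apply the Taylor formula c_k = f^(k)(a)/k!.
h(0) = 0
h′(0) = 3
h′′(0) = 0
h′′′(0) = -27
h^(4)(0) = 0

-9*u^3/2 + 3*u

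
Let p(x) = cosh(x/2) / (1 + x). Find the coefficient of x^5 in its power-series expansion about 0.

-433/384

Expand each factor separately, then convolve coefficients.
[x^0] = 1;  [x^1] = -1;  [x^2] = 9/8;  [x^3] = -9/8;  [x^4] = 433/384;  [x^5] = -433/384.
So c_5 = p^(5)(0)/5! = -433/384.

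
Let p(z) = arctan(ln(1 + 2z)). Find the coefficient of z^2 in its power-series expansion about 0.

-2

Plug the Maclaurin series of the inner function into that of the outer and collect terms.
p(0) = 0
p′(0) = 2
p′′(0) = -4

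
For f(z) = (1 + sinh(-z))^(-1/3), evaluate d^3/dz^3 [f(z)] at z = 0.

37/27

Compose series: expand the inner function first, then feed it into the outer expansion.
The coefficient of z^3 in the expansion is 37/162, so f′′′(0) = 3! * (37/162) = 37/27.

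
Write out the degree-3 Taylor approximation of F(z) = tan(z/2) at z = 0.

z^3/24 + z/2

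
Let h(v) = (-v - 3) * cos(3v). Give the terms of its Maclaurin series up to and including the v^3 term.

Distribute the polynomial across the series and collect like powers.
h(0) = -3
h′(0) = -1
h′′(0) = 27
h′′′(0) = 27

9*v^3/2 + 27*v^2/2 - v - 3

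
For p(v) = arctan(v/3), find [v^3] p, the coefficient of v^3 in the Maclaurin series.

-1/81

[v^0] = 0;  [v^1] = 1/3;  [v^2] = 0;  [v^3] = -1/81.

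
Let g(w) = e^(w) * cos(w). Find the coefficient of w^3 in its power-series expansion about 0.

Take the Cauchy product of the two expansions.
g(0) = 1
g′(0) = 1
g′′(0) = 0
g′′′(0) = -2
Dividing each by k! gives the coefficients c_0, ..., c_3.

-1/3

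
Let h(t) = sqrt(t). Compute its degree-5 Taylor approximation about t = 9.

7*(t - 9)^5/5038848 - 5*(t - 9)^4/279936 + (t - 9)^3/3888 - (t - 9)^2/216 + (t - 9)/6 + 3

Apply the Taylor formula c_k = f^(k)(a)/k!.
h(9) = 3
h′(9) = 1/6
h′′(9) = -1/108
h′′′(9) = 1/648
h^(4)(9) = -5/11664
h^(5)(9) = 35/209952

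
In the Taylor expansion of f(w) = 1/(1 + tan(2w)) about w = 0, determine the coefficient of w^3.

Compose series: expand the inner function first, then feed it into the outer expansion.

-32/3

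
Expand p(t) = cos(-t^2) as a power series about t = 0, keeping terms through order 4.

1 - t^4/2

p(0) = 1
p′(0) = 0
p′′(0) = 0
p′′′(0) = 0
p^(4)(0) = -12
Dividing each by k! gives the coefficients c_0, ..., c_4.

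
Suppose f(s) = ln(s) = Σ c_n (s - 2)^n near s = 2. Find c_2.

[(s - 2)^0] = ln(2);  [(s - 2)^1] = 1/2;  [(s - 2)^2] = -1/8.
So c_2 = f′′(2)/2! = -1/8.

-1/8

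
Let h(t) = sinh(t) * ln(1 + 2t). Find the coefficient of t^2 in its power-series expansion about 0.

2

Multiply the two series term by term and collect like powers.
So c_2 = h′′(0)/2! = 2.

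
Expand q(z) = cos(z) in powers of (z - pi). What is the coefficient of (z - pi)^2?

1/2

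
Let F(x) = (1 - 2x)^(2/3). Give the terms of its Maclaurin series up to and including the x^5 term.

-448*x^5/729 - 112*x^4/243 - 32*x^3/81 - 4*x^2/9 - 4*x/3 + 1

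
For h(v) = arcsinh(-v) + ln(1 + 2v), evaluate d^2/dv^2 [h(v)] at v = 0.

Add the two expansions coefficient-wise.
From the series, [v^2] h = -2; multiply by 2! = 2 to get -4.

-4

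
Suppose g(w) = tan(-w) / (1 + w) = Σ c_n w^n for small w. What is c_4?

4/3

Write out both Maclaurin series and multiply, keeping only the needed powers.
[w^0] = 0;  [w^1] = -1;  [w^2] = 1;  [w^3] = -4/3;  [w^4] = 4/3.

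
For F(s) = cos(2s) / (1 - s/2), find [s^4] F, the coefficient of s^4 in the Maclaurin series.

11/48

Write out both Maclaurin series and multiply, keeping only the needed powers.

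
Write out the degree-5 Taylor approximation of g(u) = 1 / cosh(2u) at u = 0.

10*u^4/3 - 2*u^2 + 1

Invert the denominator's series and multiply.
g(0) = 1
g′(0) = 0
g′′(0) = -4
g′′′(0) = 0
g^(4)(0) = 80
g^(5)(0) = 0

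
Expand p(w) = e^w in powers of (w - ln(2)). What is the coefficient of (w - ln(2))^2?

Differentiate repeatedly and evaluate at the center.
p(ln(2)) = 2
p′(ln(2)) = 2
p′′(ln(2)) = 2

1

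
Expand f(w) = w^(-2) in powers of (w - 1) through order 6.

f(1) = 1
f′(1) = -2
f′′(1) = 6
f′′′(1) = -24
f^(4)(1) = 120
f^(5)(1) = -720
f^(6)(1) = 5040

7*(w - 1)^6 - 6*(w - 1)^5 + 5*(w - 1)^4 - 4*(w - 1)^3 + 3*(w - 1)^2 - 2*(w - 1) + 1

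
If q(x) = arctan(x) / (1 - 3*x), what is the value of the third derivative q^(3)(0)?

52

Multiply the numerator's expansion by the denominator's geometric series.
The coefficient of x^3 in the expansion is 26/3, so q′′′(0) = 3! * (26/3) = 52.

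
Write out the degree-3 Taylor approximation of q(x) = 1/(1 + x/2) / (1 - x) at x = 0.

Expand each factor separately, then convolve coefficients.
q(0) = 1
q′(0) = 1/2
q′′(0) = 3/2
q′′′(0) = 15/4

5*x^3/8 + 3*x^2/4 + x/2 + 1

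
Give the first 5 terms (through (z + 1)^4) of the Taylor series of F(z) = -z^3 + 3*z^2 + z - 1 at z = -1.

-(z + 1)^3 + 6*(z + 1)^2 - 8*(z + 1) + 2

F(-1) = 2
F′(-1) = -8
F′′(-1) = 12
F′′′(-1) = -6
F^(4)(-1) = 0
Then c_k = F^(k)(-1)/k! gives each Taylor coefficient.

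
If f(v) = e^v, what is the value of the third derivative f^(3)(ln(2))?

2

The coefficient of (v - ln(2))^3 in the expansion is 1/3, so f′′′(ln(2)) = 3! * (1/3) = 2.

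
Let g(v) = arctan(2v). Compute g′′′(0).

The coefficient of v^3 in the expansion is -8/3, so g′′′(0) = 3! * (-8/3) = -16.

-16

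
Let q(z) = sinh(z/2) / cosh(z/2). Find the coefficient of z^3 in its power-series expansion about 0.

Write the quotient as an unknown series and match coefficients against numerator = denominator · series.
q(0) = 0
q′(0) = 1/2
q′′(0) = 0
q′′′(0) = -1/4
So c_3 = q′′′(0)/3! = -1/24.

-1/24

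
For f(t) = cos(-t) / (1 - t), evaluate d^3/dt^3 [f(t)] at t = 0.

3

Expand each factor separately, then convolve coefficients.
From the series, [t^3] f = 1/2; multiply by 3! = 6 to get 3.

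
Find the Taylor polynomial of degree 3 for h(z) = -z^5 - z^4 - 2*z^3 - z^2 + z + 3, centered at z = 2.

-50*(z - 2)^3 - 117*(z - 2)^2 - 139*(z - 2) - 63

h(2) = -63
h′(2) = -139
h′′(2) = -234
h′′′(2) = -300
Dividing each by k! gives the coefficients c_0, ..., c_3.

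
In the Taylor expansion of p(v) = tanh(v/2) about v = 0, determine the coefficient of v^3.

[v^0] = 0;  [v^1] = 1/2;  [v^2] = 0;  [v^3] = -1/24.
So c_3 = p′′′(0)/3! = -1/24.

-1/24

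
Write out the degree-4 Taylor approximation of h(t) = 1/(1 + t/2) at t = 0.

h(0) = 1
h′(0) = -1/2
h′′(0) = 1/2
h′′′(0) = -3/4
h^(4)(0) = 3/2

t^4/16 - t^3/8 + t^2/4 - t/2 + 1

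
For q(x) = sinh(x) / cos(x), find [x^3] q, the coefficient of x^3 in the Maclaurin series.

Write the quotient as an unknown series and match coefficients against numerator = denominator · series.
[x^0] = 0;  [x^1] = 1;  [x^2] = 0;  [x^3] = 2/3.

2/3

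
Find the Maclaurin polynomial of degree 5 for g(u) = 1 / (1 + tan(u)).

Write 1/(1+u) = 1 - u + u^2 - u^3 + ... and substitute the series for u.
g(0) = 1
g′(0) = -1
g′′(0) = 2
g′′′(0) = -8
g^(4)(0) = 40
g^(5)(0) = -256

-32*u^5/15 + 5*u^4/3 - 4*u^3/3 + u^2 - u + 1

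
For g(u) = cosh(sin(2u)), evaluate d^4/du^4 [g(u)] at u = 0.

-48

Let u equal the inner series; expand the outer function in u and truncate.
The coefficient of u^4 in the expansion is -2, so g^(4)(0) = 4! * (-2) = -48.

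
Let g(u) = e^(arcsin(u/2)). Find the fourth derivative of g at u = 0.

Substitute the inner expansion into the outer series and collect powers.
From the series, [u^4] g = 5/384; multiply by 4! = 24 to get 5/16.

5/16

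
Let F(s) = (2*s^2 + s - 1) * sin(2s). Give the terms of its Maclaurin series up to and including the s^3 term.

16*s^3/3 + 2*s^2 - 2*s

Shift and add copies of the series according to the polynomial's terms.
F(0) = 0
F′(0) = -2
F′′(0) = 4
F′′′(0) = 32
Dividing each by k! gives the coefficients c_0, ..., c_3.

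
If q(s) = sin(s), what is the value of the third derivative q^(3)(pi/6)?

-sqrt(3)/2

The coefficient of (s - pi/6)^3 in the expansion is -sqrt(3)/12, so q′′′(pi/6) = 3! * (-sqrt(3)/12) = -sqrt(3)/2.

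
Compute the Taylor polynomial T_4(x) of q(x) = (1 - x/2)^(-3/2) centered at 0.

315*x^4/2048 + 35*x^3/128 + 15*x^2/32 + 3*x/4 + 1

Apply the Taylor formula c_k = f^(k)(a)/k!.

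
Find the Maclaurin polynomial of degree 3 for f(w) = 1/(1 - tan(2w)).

Compose series: expand the inner function first, then feed it into the outer expansion.

32*w^3/3 + 4*w^2 + 2*w + 1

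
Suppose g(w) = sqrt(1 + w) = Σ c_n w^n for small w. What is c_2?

[w^0] = 1;  [w^1] = 1/2;  [w^2] = -1/8.

-1/8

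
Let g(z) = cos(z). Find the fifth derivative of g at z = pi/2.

-1

Apply the Taylor formula c_k = f^(k)(a)/k!.
From the series, [(z - pi/2)^5] g = -1/120; multiply by 5! = 120 to get -1.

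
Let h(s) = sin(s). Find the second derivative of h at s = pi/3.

Use the known series and substitute for the argument.
The coefficient of (s - pi/3)^2 in the expansion is -sqrt(3)/4, so h′′(pi/3) = 2! * (-sqrt(3)/4) = -sqrt(3)/2.

-sqrt(3)/2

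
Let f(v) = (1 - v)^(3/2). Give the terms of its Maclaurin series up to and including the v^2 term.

[v^0] = 1;  [v^1] = -3/2;  [v^2] = 3/8.

3*v^2/8 - 3*v/2 + 1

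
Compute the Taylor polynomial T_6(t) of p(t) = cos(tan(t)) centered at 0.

Let u equal the inner series; expand the outer function in u and truncate.
p(0) = 1
p′(0) = 0
p′′(0) = -1
p′′′(0) = 0
p^(4)(0) = -7
p^(5)(0) = 0
p^(6)(0) = -97
Dividing each by k! gives the coefficients c_0, ..., c_6.

-97*t^6/720 - 7*t^4/24 - t^2/2 + 1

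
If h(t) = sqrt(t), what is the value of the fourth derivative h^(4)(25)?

-3/250000

Apply the Taylor formula c_k = f^(k)(a)/k!.
The coefficient of (t - 25)^4 in the expansion is -1/2000000, so h^(4)(25) = 4! * (-1/2000000) = -3/250000.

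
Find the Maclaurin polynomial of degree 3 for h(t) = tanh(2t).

h(0) = 0
h′(0) = 2
h′′(0) = 0
h′′′(0) = -16
Dividing each by k! gives the coefficients c_0, ..., c_3.

-8*t^3/3 + 2*t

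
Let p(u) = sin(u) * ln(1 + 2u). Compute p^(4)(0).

Expand each factor separately, then convolve coefficients.
The coefficient of u^4 in the expansion is 7/3, so p^(4)(0) = 4! * (7/3) = 56.

56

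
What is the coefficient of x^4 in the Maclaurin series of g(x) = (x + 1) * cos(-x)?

1/24

Multiply each power in the prefactor through the base expansion.
[x^0] = 1;  [x^1] = 1;  [x^2] = -1/2;  [x^3] = -1/2;  [x^4] = 1/24.
So c_4 = g^(4)(0)/4! = 1/24.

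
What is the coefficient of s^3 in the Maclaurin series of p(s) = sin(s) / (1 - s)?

Expand each factor separately, then convolve coefficients.
p(0) = 0
p′(0) = 1
p′′(0) = 2
p′′′(0) = 5
So c_3 = p′′′(0)/3! = 5/6.

5/6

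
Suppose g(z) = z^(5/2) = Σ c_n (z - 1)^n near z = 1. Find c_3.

5/16

Compute the successive derivatives at the expansion point and divide by k!.
[(z - 1)^0] = 1;  [(z - 1)^1] = 5/2;  [(z - 1)^2] = 15/8;  [(z - 1)^3] = 5/16.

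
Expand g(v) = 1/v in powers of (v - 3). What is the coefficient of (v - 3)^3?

g(3) = 1/3
g′(3) = -1/9
g′′(3) = 2/27
g′′′(3) = -2/27
So c_3 = g′′′(3)/3! = -1/81.

-1/81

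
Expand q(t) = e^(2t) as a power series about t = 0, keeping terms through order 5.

[t^0] = 1;  [t^1] = 2;  [t^2] = 2;  [t^3] = 4/3;  [t^4] = 2/3;  [t^5] = 4/15.

4*t^5/15 + 2*t^4/3 + 4*t^3/3 + 2*t^2 + 2*t + 1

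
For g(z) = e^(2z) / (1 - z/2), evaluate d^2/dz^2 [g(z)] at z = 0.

Multiply the two series term by term and collect like powers.
The coefficient of z^2 in the expansion is 13/4, so g′′(0) = 2! * (13/4) = 13/2.

13/2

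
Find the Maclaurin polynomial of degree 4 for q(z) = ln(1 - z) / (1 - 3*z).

Use 1/(1 - r) = Σ r^k on the denominator, then take the Cauchy product.
q(0) = 0
q′(0) = -1
q′′(0) = -7
q′′′(0) = -65
q^(4)(0) = -786

-131*z^4/4 - 65*z^3/6 - 7*z^2/2 - z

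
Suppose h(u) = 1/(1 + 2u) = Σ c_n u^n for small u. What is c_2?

Differentiate repeatedly and evaluate at the center.
h(0) = 1
h′(0) = -2
h′′(0) = 8

4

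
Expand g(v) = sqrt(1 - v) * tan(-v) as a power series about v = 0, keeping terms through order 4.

Take the Cauchy product of the two expansions.
[v^0] = 0;  [v^1] = -1;  [v^2] = 1/2;  [v^3] = -5/24;  [v^4] = 11/48.

11*v^4/48 - 5*v^3/24 + v^2/2 - v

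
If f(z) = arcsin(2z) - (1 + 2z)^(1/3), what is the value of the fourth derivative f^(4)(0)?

Expand each term separately and add.
From the series, [z^4] f = 160/243; multiply by 4! = 24 to get 1280/81.

1280/81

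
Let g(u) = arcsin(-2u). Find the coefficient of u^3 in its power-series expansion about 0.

-4/3

Compute the successive derivatives at the expansion point and divide by k!.
g(0) = 0
g′(0) = -2
g′′(0) = 0
g′′′(0) = -8
So c_3 = g′′′(0)/3! = -4/3.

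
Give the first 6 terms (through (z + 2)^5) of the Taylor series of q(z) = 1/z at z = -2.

q(-2) = -1/2
q′(-2) = -1/4
q′′(-2) = -1/4
q′′′(-2) = -3/8
q^(4)(-2) = -3/4
q^(5)(-2) = -15/8
Then c_k = q^(k)(-2)/k! gives each Taylor coefficient.

-(z + 2)^5/64 - (z + 2)^4/32 - (z + 2)^3/16 - (z + 2)^2/8 - (z + 2)/4 - 1/2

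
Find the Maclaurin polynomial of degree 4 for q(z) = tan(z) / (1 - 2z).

26*z^4/3 + 13*z^3/3 + 2*z^2 + z

Multiply the two series term by term and collect like powers.
q(0) = 0
q′(0) = 1
q′′(0) = 4
q′′′(0) = 26
q^(4)(0) = 208
Dividing each by k! gives the coefficients c_0, ..., c_4.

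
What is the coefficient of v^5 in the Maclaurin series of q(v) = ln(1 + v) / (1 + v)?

Expand each factor separately, then convolve coefficients.

137/60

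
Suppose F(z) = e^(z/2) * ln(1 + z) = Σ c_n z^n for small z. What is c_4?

Write out both Maclaurin series and multiply, keeping only the needed powers.
F(0) = 0
F′(0) = 1
F′′(0) = 0
F′′′(0) = 5/4
F^(4)(0) = -3
So c_4 = F^(4)(0)/4! = -1/8.

-1/8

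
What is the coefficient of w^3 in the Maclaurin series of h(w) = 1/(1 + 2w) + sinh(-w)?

-49/6

Combine the two series term by term.
h(0) = 1
h′(0) = -3
h′′(0) = 8
h′′′(0) = -49
Then c_k = h^(k)(0)/k! gives each Taylor coefficient.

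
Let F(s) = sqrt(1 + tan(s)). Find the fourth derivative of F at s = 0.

Plug the Maclaurin series of the inner function into that of the outer and collect terms.
From the series, [s^4] F = -47/384; multiply by 4! = 24 to get -47/16.

-47/16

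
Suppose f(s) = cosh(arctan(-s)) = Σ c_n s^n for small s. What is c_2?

1/2

Plug the Maclaurin series of the inner function into that of the outer and collect terms.
[s^0] = 1;  [s^1] = 0;  [s^2] = 1/2.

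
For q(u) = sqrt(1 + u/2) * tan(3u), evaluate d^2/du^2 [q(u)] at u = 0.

3/2

Multiply the two series term by term and collect like powers.
From the series, [u^2] q = 3/4; multiply by 2! = 2 to get 3/2.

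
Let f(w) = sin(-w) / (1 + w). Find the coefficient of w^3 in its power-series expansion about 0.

Multiply the two series term by term and collect like powers.
f(0) = 0
f′(0) = -1
f′′(0) = 2
f′′′(0) = -5
So c_3 = f′′′(0)/3! = -5/6.

-5/6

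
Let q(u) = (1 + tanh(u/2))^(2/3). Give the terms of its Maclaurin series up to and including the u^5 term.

Plug the Maclaurin series of the inner function into that of the outer and collect terms.
[u^0] = 1;  [u^1] = 1/3;  [u^2] = -1/36;  [u^3] = -7/324;  [u^4] = 11/3888;  [u^5] = 107/58320.

107*u^5/58320 + 11*u^4/3888 - 7*u^3/324 - u^2/36 + u/3 + 1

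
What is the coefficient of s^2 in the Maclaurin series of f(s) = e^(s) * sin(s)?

1

Multiply the two series term by term and collect like powers.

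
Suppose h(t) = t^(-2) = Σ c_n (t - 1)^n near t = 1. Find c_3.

-4

h(1) = 1
h′(1) = -2
h′′(1) = 6
h′′′(1) = -24
So c_3 = h′′′(1)/3! = -4.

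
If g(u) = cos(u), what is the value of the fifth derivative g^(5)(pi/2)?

-1

From the series, [(u - pi/2)^5] g = -1/120; multiply by 5! = 120 to get -1.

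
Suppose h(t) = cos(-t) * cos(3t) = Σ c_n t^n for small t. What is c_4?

Multiply the two series term by term and collect like powers.
[t^0] = 1;  [t^1] = 0;  [t^2] = -5;  [t^3] = 0;  [t^4] = 17/3.

17/3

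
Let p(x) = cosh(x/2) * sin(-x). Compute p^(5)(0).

19/16

Write out both Maclaurin series and multiply, keeping only the needed powers.
The coefficient of x^5 in the expansion is 19/1920, so p^(5)(0) = 5! * (19/1920) = 19/16.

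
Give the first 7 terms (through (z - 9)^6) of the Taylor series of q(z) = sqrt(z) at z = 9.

-7*(z - 9)^6/60466176 + 7*(z - 9)^5/5038848 - 5*(z - 9)^4/279936 + (z - 9)^3/3888 - (z - 9)^2/216 + (z - 9)/6 + 3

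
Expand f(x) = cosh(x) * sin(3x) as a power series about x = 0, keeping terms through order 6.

-x^5/10 - 3*x^3 + 3*x

Multiply the two series term by term and collect like powers.
f(0) = 0
f′(0) = 3
f′′(0) = 0
f′′′(0) = -18
f^(4)(0) = 0
f^(5)(0) = -12
f^(6)(0) = 0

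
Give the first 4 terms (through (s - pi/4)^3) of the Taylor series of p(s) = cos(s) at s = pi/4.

sqrt(2)*(s - pi/4)^3/12 - sqrt(2)*(s - pi/4)^2/4 - sqrt(2)*(s - pi/4)/2 + sqrt(2)/2

p(pi/4) = sqrt(2)/2
p′(pi/4) = -sqrt(2)/2
p′′(pi/4) = -sqrt(2)/2
p′′′(pi/4) = sqrt(2)/2
The Taylor polynomial is Σ p^(k)(pi/4)/k! · (s - pi/4)^k.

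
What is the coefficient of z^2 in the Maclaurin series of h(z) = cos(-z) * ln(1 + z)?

-1/2

Take the Cauchy product of the two expansions.
So c_2 = h′′(0)/2! = -1/2.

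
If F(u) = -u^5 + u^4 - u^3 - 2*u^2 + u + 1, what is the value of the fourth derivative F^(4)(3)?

The coefficient of (u - 3)^4 in the expansion is -14, so F^(4)(3) = 4! * (-14) = -336.

-336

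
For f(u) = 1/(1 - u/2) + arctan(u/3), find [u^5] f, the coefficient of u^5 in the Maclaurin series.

1247/38880

Add the two expansions coefficient-wise.
[u^0] = 1;  [u^1] = 5/6;  [u^2] = 1/4;  [u^3] = 73/648;  [u^4] = 1/16;  [u^5] = 1247/38880.
So c_5 = f^(5)(0)/5! = 1247/38880.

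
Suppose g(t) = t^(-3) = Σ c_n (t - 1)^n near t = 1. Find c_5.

-21

g(1) = 1
g′(1) = -3
g′′(1) = 12
g′′′(1) = -60
g^(4)(1) = 360
g^(5)(1) = -2520
So c_5 = g^(5)(1)/5! = -21.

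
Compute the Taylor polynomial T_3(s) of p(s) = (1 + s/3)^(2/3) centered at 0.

4*s^3/2187 - s^2/81 + 2*s/9 + 1

[s^0] = 1;  [s^1] = 2/9;  [s^2] = -1/81;  [s^3] = 4/2187.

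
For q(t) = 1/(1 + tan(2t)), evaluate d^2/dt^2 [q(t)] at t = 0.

Substitute the inner expansion into the outer series and collect powers.
From the series, [t^2] q = 4; multiply by 2! = 2 to get 8.

8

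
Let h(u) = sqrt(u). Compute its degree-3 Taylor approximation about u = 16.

(u - 16)^3/16384 - (u - 16)^2/512 + (u - 16)/8 + 4

h(16) = 4
h′(16) = 1/8
h′′(16) = -1/256
h′′′(16) = 3/8192
Then c_k = h^(k)(16)/k! gives each Taylor coefficient.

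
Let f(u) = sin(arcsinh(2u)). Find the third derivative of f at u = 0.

Let u equal the inner series; expand the outer function in u and truncate.
The coefficient of u^3 in the expansion is -8/3, so f′′′(0) = 3! * (-8/3) = -16.

-16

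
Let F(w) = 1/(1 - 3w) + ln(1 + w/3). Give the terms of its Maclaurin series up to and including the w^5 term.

Combine the two series term by term.
[w^0] = 1;  [w^1] = 10/3;  [w^2] = 161/18;  [w^3] = 2188/81;  [w^4] = 26243/324;  [w^5] = 295246/1215.

295246*w^5/1215 + 26243*w^4/324 + 2188*w^3/81 + 161*w^2/18 + 10*w/3 + 1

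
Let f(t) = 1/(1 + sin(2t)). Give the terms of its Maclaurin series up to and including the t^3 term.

-20*t^3/3 + 4*t^2 - 2*t + 1

Substitute the inner expansion into the outer series and collect powers.
[t^0] = 1;  [t^1] = -2;  [t^2] = 4;  [t^3] = -20/3.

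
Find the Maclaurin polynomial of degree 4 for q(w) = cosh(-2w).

Differentiate repeatedly and evaluate at the center.
q(0) = 1
q′(0) = 0
q′′(0) = 4
q′′′(0) = 0
q^(4)(0) = 16
Then c_k = q^(k)(0)/k! gives each Taylor coefficient.

2*w^4/3 + 2*w^2 + 1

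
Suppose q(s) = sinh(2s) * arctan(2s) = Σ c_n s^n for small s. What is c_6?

Write out both Maclaurin series and multiply, keeping only the needed powers.
q(0) = 0
q′(0) = 0
q′′(0) = 8
q′′′(0) = 0
q^(4)(0) = -64
q^(5)(0) = 0
q^(6)(0) = 7040
The Taylor polynomial is Σ q^(k)(0)/k! · s^k.

88/9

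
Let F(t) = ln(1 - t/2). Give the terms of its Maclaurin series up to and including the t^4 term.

F(0) = 0
F′(0) = -1/2
F′′(0) = -1/4
F′′′(0) = -1/4
F^(4)(0) = -3/8
Then c_k = F^(k)(0)/k! gives each Taylor coefficient.

-t^4/64 - t^3/24 - t^2/8 - t/2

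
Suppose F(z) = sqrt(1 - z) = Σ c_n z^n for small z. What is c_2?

c_2 = F′′(0)/2! = -1/8.

-1/8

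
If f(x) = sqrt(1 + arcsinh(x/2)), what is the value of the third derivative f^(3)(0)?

-1/64

Plug the Maclaurin series of the inner function into that of the outer and collect terms.
From the series, [x^3] f = -1/384; multiply by 3! = 6 to get -1/64.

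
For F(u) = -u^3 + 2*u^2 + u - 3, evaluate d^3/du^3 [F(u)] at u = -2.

-6

The coefficient of (u + 2)^3 in the expansion is -1, so F′′′(-2) = 3! * (-1) = -6.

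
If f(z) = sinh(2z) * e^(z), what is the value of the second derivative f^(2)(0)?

Multiply the two series term by term and collect like powers.
The coefficient of z^2 in the expansion is 2, so f′′(0) = 2! * (2) = 4.

4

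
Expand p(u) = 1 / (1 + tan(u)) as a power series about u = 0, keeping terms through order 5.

-32*u^5/15 + 5*u^4/3 - 4*u^3/3 + u^2 - u + 1

Write 1/(1+u) = 1 - u + u^2 - u^3 + ... and substitute the series for u.
p(0) = 1
p′(0) = -1
p′′(0) = 2
p′′′(0) = -8
p^(4)(0) = 40
p^(5)(0) = -256
Dividing each by k! gives the coefficients c_0, ..., c_5.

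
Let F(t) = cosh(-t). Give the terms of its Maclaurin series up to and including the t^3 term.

F(0) = 1
F′(0) = 0
F′′(0) = 1
F′′′(0) = 0
Dividing each by k! gives the coefficients c_0, ..., c_3.

t^2/2 + 1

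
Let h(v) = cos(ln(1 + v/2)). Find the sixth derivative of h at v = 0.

-95/32

Let u equal the inner series; expand the outer function in u and truncate.
From the series, [v^6] h = -19/4608; multiply by 6! = 720 to get -95/32.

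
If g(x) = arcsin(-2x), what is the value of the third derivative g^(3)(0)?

-8

The coefficient of x^3 in the expansion is -4/3, so g′′′(0) = 3! * (-4/3) = -8.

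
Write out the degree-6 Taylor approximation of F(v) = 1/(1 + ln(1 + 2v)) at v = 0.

Let u equal the inner series; expand the outer function in u and truncate.
F(0) = 1
F′(0) = -2
F′′(0) = 12
F′′′(0) = -112
F^(4)(0) = 1408
F^(5)(0) = -1800*2^(13/14)*3^(45/56)*5^(38/63)*7^(1/126)
F^(6)(0) = 420992

26312*v^6/45 - 15*2^(13/14)*3^(45/56)*5^(38/63)*7^(1/126)*v^5 + 176*v^4/3 - 56*v^3/3 + 6*v^2 - 2*v + 1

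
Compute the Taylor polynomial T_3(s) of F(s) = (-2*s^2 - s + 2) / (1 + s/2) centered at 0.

s^3/2 - s^2 - 2*s + 2

Distribute the polynomial across the series and collect like powers.
F(0) = 2
F′(0) = -2
F′′(0) = -2
F′′′(0) = 3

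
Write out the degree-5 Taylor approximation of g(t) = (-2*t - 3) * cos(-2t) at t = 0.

-4*t^5/3 - 2*t^4 + 4*t^3 + 6*t^2 - 2*t - 3

Distribute the polynomial across the series and collect like powers.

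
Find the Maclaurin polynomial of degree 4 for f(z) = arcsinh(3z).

Use the known series and substitute for the argument.
f(0) = 0
f′(0) = 3
f′′(0) = 0
f′′′(0) = -27
f^(4)(0) = 0
Dividing each by k! gives the coefficients c_0, ..., c_4.

-9*z^3/2 + 3*z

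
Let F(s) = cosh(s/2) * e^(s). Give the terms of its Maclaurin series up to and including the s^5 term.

61*s^5/1920 + 41*s^4/384 + 7*s^3/24 + 5*s^2/8 + s + 1

Multiply the two series term by term and collect like powers.
[s^0] = 1;  [s^1] = 1;  [s^2] = 5/8;  [s^3] = 7/24;  [s^4] = 41/384;  [s^5] = 61/1920.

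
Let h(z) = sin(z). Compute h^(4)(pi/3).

Differentiate repeatedly and evaluate at the center.
From the series, [(z - pi/3)^4] h = sqrt(3)/48; multiply by 4! = 24 to get sqrt(3)/2.

sqrt(3)/2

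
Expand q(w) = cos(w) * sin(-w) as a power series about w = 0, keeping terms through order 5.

Take the Cauchy product of the two expansions.
q(0) = 0
q′(0) = -1
q′′(0) = 0
q′′′(0) = 4
q^(4)(0) = 0
q^(5)(0) = -16
Dividing each by k! gives the coefficients c_0, ..., c_5.

-2*w^5/15 + 2*w^3/3 - w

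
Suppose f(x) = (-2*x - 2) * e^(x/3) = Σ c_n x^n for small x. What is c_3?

Multiply each power in the prefactor through the base expansion.

-10/81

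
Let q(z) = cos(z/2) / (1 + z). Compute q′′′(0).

-21/4

Take the Cauchy product of the two expansions.
The coefficient of z^3 in the expansion is -7/8, so q′′′(0) = 3! * (-7/8) = -21/4.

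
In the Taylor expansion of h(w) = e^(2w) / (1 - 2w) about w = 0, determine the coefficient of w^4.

Multiply the two series term by term and collect like powers.
h(0) = 1
h′(0) = 4
h′′(0) = 20
h′′′(0) = 128
h^(4)(0) = 1040
So c_4 = h^(4)(0)/4! = 130/3.

130/3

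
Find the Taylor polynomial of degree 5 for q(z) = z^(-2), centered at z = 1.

-6*(z - 1)^5 + 5*(z - 1)^4 - 4*(z - 1)^3 + 3*(z - 1)^2 - 2*(z - 1) + 1

Apply the Taylor formula c_k = f^(k)(a)/k!.
[(z - 1)^0] = 1;  [(z - 1)^1] = -2;  [(z - 1)^2] = 3;  [(z - 1)^3] = -4;  [(z - 1)^4] = 5;  [(z - 1)^5] = -6.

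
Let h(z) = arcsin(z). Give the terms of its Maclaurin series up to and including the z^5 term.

h(0) = 0
h′(0) = 1
h′′(0) = 0
h′′′(0) = 1
h^(4)(0) = 0
h^(5)(0) = 9
Dividing each by k! gives the coefficients c_0, ..., c_5.

3*z^5/40 + z^3/6 + z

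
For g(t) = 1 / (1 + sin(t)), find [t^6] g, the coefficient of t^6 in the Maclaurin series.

17/45

Use the geometric series for the reciprocal, then substitute.
[t^0] = 1;  [t^1] = -1;  [t^2] = 1;  [t^3] = -5/6;  [t^4] = 2/3;  [t^5] = -61/120;  [t^6] = 17/45.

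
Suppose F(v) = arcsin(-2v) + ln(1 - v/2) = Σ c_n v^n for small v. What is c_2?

-1/8

Expand each term separately and add.
F(0) = 0
F′(0) = -5/2
F′′(0) = -1/4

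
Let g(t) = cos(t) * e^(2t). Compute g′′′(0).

Expand each factor separately, then convolve coefficients.
The coefficient of t^3 in the expansion is 1/3, so g′′′(0) = 3! * (1/3) = 2.

2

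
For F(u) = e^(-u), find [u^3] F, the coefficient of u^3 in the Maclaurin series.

F(0) = 1
F′(0) = -1
F′′(0) = 1
F′′′(0) = -1

-1/6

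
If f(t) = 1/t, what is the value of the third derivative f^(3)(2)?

-3/8

The coefficient of (t - 2)^3 in the expansion is -1/16, so f′′′(2) = 3! * (-1/16) = -3/8.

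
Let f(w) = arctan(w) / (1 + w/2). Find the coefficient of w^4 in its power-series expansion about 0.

1/24

Take the Cauchy product of the two expansions.
f(0) = 0
f′(0) = 1
f′′(0) = -1
f′′′(0) = -1/2
f^(4)(0) = 1
So c_4 = f^(4)(0)/4! = 1/24.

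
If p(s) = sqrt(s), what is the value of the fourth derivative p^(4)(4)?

The coefficient of (s - 4)^4 in the expansion is -5/16384, so p^(4)(4) = 4! * (-5/16384) = -15/2048.

-15/2048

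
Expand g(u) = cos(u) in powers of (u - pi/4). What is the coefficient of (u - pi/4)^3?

g(pi/4) = sqrt(2)/2
g′(pi/4) = -sqrt(2)/2
g′′(pi/4) = -sqrt(2)/2
g′′′(pi/4) = sqrt(2)/2
Dividing each by k! gives the coefficients c_0, ..., c_3.

sqrt(2)/12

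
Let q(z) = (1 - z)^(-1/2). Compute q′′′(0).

15/8

The coefficient of z^3 in the expansion is 5/16, so q′′′(0) = 3! * (5/16) = 15/8.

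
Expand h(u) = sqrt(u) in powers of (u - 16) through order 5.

7*(u - 16)^5/67108864 - 5*(u - 16)^4/2097152 + (u - 16)^3/16384 - (u - 16)^2/512 + (u - 16)/8 + 4

Use the known series and substitute for the argument.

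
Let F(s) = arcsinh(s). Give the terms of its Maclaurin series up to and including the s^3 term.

Compute the successive derivatives at the expansion point and divide by k!.
F(0) = 0
F′(0) = 1
F′′(0) = 0
F′′′(0) = -1

-s^3/6 + s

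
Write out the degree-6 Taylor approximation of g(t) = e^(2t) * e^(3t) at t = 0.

Take the Cauchy product of the two expansions.

3125*t^6/144 + 625*t^5/24 + 625*t^4/24 + 125*t^3/6 + 25*t^2/2 + 5*t + 1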